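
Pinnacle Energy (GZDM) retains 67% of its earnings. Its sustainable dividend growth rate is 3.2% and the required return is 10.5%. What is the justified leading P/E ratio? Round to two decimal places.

Payout ratio b = 1 − 0.67 = 0.33.
Justified leading P/E = b/(r−g) = 0.33/(0.105−0.032) = 4.5205

4.52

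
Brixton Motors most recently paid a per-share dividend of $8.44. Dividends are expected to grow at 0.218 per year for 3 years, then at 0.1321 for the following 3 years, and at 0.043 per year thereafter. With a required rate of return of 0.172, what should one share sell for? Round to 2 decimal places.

$122.92

Three-stage DDM. Project D₁…D_6; terminal Gordon value at t=6 with g = 0.043; discount at r = 0.172.
D_1 = 10.2799
D_2 = 12.5209
D_3 = 15.2505
D_4 = 17.2651
D_5 = 19.5458
D_6 = 22.1278
TV_6 = 23.0793/(0.172−0.043) = 178.9095
P₀ = Σ Dₜ/(1+r)ᵗ + TV_6/(1+r)^6 = 122.9232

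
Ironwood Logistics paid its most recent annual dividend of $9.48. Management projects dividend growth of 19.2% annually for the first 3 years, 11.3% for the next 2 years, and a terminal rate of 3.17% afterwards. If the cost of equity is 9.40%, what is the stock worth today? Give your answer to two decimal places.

Three-stage DDM. Project D₁…D_5; terminal Gordon value at t=5 with g = 0.0317; discount at r = 0.094.
D_1 = 11.3002
D_2 = 13.4698
D_3 = 16.0560
D_4 = 17.8703
D_5 = 19.8897
TV_5 = 20.5202/(0.094−0.0317) = 329.3767
P₀ = Σ Dₜ/(1+r)ᵗ + TV_5/(1+r)^5 = 269.2015

$269.20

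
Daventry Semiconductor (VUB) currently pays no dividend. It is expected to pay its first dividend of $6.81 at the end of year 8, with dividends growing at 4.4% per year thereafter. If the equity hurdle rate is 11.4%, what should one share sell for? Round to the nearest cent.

Deferred-dividend DDM. At t=7 the remaining stream is a growing perpetuity with first payment D_8 = 6.81.
V_7 = D_8/(r−g) = 6.81/(0.114−0.044) = 97.2857
P₀ = V_7/(1+r)^7 = 97.2857/(1+0.114)^7 = 45.6933

$45.69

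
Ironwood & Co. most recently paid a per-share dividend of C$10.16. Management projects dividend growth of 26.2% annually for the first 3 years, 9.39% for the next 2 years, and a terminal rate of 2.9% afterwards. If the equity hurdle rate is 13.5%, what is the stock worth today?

C$190.20

Three-stage DDM. Project D₁…D_5; terminal Gordon value at t=5 with g = 0.029; discount at r = 0.135.
D_1 = 12.8219
D_2 = 16.1813
D_3 = 20.4208
D_4 = 22.3383
D_5 = 24.4358
TV_5 = 25.1445/(0.135−0.029) = 237.2119
P₀ = Σ Dₜ/(1+r)ᵗ + TV_5/(1+r)^5 = 190.1961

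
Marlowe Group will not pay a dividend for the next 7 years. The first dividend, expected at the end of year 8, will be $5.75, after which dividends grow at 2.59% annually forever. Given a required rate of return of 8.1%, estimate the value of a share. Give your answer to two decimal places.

$60.50

Deferred-dividend DDM. At t=7 the remaining stream is a growing perpetuity with first payment D_8 = 5.75.
V_7 = D_8/(r−g) = 5.75/(0.081−0.0259) = 104.3557
P₀ = V_7/(1+r)^7 = 104.3557/(1+0.081)^7 = 60.4974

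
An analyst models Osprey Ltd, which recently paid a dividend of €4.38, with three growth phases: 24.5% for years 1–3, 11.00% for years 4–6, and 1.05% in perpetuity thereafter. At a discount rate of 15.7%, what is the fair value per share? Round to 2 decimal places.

Three-stage DDM. Project D₁…D_6; terminal Gordon value at t=6 with g = 0.0105; discount at r = 0.157.
D_1 = 5.4531
D_2 = 6.7891
D_3 = 8.4524
D_4 = 9.3822
D_5 = 10.4143
D_6 = 11.5598
TV_6 = 11.6812/(0.157−0.0105) = 79.7351
P₀ = Σ Dₜ/(1+r)ᵗ + TV_6/(1+r)^6 = 63.5588

€63.56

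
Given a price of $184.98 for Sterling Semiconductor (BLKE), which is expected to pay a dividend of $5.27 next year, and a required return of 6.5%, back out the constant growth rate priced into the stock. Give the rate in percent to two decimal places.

3.65%

From P₀ = D₁/(r − g), the implied growth is g = r − D₁/P₀.
g = 0.065 − 5.27/184.98 = 0.065 − 0.02849 = 0.03651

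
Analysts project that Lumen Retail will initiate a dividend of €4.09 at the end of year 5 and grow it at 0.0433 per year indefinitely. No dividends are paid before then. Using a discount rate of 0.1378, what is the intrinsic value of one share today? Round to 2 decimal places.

Deferred-dividend DDM. At t=4 the remaining stream is a growing perpetuity with first payment D_5 = 4.09.
V_4 = D_5/(r−g) = 4.09/(0.1378−0.0433) = 43.2804
P₀ = V_4/(1+r)^4 = 43.2804/(1+0.1378)^4 = 25.8243

€25.82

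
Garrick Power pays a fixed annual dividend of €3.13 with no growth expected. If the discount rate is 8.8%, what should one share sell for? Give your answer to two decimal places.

€35.57

Zero-growth DDM (perpetuity): P₀ = D/r = 3.13 / 0.088 = 35.5682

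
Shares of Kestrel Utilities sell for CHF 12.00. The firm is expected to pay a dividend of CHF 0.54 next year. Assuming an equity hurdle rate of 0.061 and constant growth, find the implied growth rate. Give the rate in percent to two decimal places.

From P₀ = D₁/(r − g), the implied growth is g = r − D₁/P₀.
g = 0.061 − 0.54/12.00 = 0.061 − 0.04500 = 0.01600

1.60%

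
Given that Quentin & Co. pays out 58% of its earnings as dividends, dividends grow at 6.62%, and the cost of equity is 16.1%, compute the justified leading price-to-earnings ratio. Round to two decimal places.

6.12

Justified leading P/E = b/(r−g) = 0.58/(0.161−0.0662) = 6.1181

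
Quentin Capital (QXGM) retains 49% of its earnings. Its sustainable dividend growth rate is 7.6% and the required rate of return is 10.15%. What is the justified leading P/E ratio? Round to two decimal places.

20.00

Payout ratio b = 1 − 0.49 = 0.51.
Justified leading P/E = b/(r−g) = 0.51/(0.1015−0.076) = 20.0000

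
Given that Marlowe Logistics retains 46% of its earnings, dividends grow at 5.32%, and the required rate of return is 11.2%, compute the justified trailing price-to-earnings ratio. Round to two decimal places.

Payout ratio b = 1 − 0.46 = 0.54.
Justified trailing P/E = b(1+g)/(r−g) = 0.54×(1+0.0532)/(0.112−0.0532) = 9.6722

9.67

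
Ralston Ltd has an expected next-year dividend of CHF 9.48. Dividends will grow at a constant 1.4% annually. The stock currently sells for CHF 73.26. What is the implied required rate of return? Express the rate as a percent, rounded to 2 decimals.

14.34%

Rearranging the constant-growth DDM: r = D₁/P₀ + g.
r = 9.4800 / 73.26 + 0.014 = 0.12940 + 0.014 = 0.14340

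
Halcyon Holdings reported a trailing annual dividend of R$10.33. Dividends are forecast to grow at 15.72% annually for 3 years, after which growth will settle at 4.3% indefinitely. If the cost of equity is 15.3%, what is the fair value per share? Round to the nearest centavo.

Two-stage DDM. Project D₁…D_3 at 0.1572, terminal growth 0.043, discount at r = 0.153.
D_1 = 11.9539
D_2 = 13.8330
D_3 = 16.0076
Terminal value at t=3: TV = D_4/(r−g) = 16.6959/(0.153−0.043) = 151.7809
P₀ = 11.9539/(1+0.153)^1 + 13.8330/(1+0.153)^2 + 16.0076/(1+0.153)^3 + 151.7809/(1+0.153)^3 = 130.2378

R$130.24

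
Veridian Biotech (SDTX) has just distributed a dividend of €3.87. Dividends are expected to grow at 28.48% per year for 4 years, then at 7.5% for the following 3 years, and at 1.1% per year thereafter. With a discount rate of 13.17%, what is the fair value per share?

Three-stage DDM. Project D₁…D_7; terminal Gordon value at t=7 with g = 0.011; discount at r = 0.1317.
D_1 = 4.9722
D_2 = 6.3883
D_3 = 8.2076
D_4 = 10.5452
D_5 = 11.3360
D_6 = 12.1862
D_7 = 13.1002
TV_7 = 13.2443/(0.1317−0.011) = 109.7292
P₀ = Σ Dₜ/(1+r)ᵗ + TV_7/(1+r)^7 = 85.0438

€85.04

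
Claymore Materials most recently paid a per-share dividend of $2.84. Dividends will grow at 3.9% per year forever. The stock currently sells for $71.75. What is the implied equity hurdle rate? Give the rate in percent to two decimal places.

Rearranging the constant-growth DDM: r = D₁/P₀ + g.
D₁ = 2.84 × (1 + 0.039) = 2.9508.
r = 2.9508 / 71.75 + 0.039 = 0.04113 + 0.039 = 0.08013

8.01%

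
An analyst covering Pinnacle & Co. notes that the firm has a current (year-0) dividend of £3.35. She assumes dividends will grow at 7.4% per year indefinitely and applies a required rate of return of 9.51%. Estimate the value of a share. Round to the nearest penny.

Gordon growth model: P₀ = D₁/(r − g). D₁ = 3.35 × (1 + 0.074) = 3.5979.
P₀ = 3.5979 / (0.0951 − 0.074) = 3.5979 / 0.0211 = 170.5166

£170.52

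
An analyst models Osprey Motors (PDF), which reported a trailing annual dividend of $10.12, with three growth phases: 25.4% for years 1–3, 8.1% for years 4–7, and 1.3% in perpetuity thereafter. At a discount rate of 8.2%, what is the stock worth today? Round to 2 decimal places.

$334.38

Three-stage DDM. Project D₁…D_7; terminal Gordon value at t=7 with g = 0.013; discount at r = 0.082.
D_1 = 12.6905
D_2 = 15.9139
D_3 = 19.9560
D_4 = 21.5724
D_5 = 23.3198
D_6 = 25.2087
D_7 = 27.2506
TV_7 = 27.6048/(0.082−0.013) = 400.0702
P₀ = Σ Dₜ/(1+r)ᵗ + TV_7/(1+r)^7 = 334.3799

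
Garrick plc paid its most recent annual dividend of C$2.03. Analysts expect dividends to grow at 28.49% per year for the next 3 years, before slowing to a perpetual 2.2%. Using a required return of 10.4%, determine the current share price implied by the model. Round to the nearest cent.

Two-stage DDM. Project D₁…D_3 at 0.2849, terminal growth 0.022, discount at r = 0.104.
D_1 = 2.6083
D_2 = 3.3515
D_3 = 4.3063
Terminal value at t=3: TV = D_4/(r−g) = 4.4010/(0.104−0.022) = 53.6712
P₀ = 2.6083/(1+0.104)^1 + 3.3515/(1+0.104)^2 + 4.3063/(1+0.104)^3 + 53.6712/(1+0.104)^3 = 48.2000

C$48.20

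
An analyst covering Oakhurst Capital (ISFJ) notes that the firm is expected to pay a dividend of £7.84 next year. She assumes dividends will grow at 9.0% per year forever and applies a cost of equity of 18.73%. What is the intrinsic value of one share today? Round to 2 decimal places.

Gordon growth model: P₀ = D₁/(r − g), with D₁ = 7.84 given directly.
P₀ = 7.8400 / (0.1873 − 0.09) = 7.8400 / 0.0973 = 80.5755

£80.58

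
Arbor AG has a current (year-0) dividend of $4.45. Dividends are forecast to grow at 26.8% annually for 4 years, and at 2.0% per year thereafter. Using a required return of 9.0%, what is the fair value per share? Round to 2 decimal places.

$145.10

Two-stage DDM. Project D₁…D_4 at 0.268, terminal growth 0.02, discount at r = 0.09.
D_1 = 5.6426
D_2 = 7.1548
D_3 = 9.0723
D_4 = 11.5037
Terminal value at t=4: TV = D_5/(r−g) = 11.7338/(0.09−0.02) = 167.6251
P₀ = 5.6426/(1+0.09)^1 + 7.1548/(1+0.09)^2 + 9.0723/(1+0.09)^3 + 11.5037/(1+0.09)^4 + 167.6251/(1+0.09)^4 = 145.1036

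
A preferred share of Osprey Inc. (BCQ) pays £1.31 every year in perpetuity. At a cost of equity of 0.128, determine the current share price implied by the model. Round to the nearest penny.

£10.23

Zero-growth DDM (perpetuity): P₀ = D/r = 1.31 / 0.128 = 10.2344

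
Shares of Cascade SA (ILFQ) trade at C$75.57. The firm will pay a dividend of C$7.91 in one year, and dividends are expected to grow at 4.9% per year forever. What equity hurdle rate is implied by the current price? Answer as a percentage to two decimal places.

15.37%

Rearranging the constant-growth DDM: r = D₁/P₀ + g.
r = 7.9100 / 75.57 + 0.049 = 0.10467 + 0.049 = 0.15367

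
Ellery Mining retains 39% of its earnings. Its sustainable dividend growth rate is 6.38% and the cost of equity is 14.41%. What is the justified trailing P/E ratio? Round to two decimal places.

8.08

Payout ratio b = 1 − 0.39 = 0.61.
Justified trailing P/E = b(1+g)/(r−g) = 0.61×(1+0.0638)/(0.1441−0.0638) = 8.0812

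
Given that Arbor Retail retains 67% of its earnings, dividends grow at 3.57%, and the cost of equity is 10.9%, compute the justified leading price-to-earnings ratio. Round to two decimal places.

Payout ratio b = 1 − 0.67 = 0.33.
Justified leading P/E = b/(r−g) = 0.33/(0.109−0.0357) = 4.5020

4.50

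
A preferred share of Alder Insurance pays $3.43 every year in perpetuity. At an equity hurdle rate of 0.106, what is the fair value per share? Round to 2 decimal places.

$32.36

Zero-growth DDM (perpetuity): P₀ = D/r = 3.43 / 0.106 = 32.3585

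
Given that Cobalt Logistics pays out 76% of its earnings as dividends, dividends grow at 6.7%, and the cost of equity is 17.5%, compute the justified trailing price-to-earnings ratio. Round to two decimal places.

7.51

Justified trailing P/E = b(1+g)/(r−g) = 0.76×(1+0.067)/(0.175−0.067) = 7.5085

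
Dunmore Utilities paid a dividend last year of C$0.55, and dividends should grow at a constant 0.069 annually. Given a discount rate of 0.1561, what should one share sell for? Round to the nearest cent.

C$6.75

Gordon growth model: P₀ = D₁/(r − g). D₁ = 0.55 × (1 + 0.069) = 0.5879.
P₀ = 0.5879 / (0.1561 − 0.069) = 0.5879 / 0.0871 = 6.7503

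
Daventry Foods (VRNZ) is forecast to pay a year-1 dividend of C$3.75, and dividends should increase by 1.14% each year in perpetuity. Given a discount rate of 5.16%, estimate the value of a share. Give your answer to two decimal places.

C$93.28

Gordon growth model: P₀ = D₁/(r − g), with D₁ = 3.75 given directly.
P₀ = 3.7500 / (0.0516 − 0.0114) = 3.7500 / 0.0402 = 93.2836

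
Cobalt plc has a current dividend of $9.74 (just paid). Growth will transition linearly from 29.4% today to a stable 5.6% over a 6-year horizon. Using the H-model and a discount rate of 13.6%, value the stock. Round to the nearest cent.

H-model: P₀ = D₀[(1+g_L) + H(g_S−g_L)]/(r−g_L), with H = 6/2 = 3.
P₀ = 9.74 × [(1+0.056) + 3×(0.294−0.056)] / (0.136−0.056)
   = 9.74 × 1.7700 / 0.08 = 215.4975

$215.50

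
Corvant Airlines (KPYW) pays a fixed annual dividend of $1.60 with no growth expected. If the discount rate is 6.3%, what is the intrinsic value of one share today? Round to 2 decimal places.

$25.40

Zero-growth DDM (perpetuity): P₀ = D/r = 1.60 / 0.063 = 25.3968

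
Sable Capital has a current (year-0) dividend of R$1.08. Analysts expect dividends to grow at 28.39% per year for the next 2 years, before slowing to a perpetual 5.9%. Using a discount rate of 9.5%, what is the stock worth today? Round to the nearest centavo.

R$46.43

Two-stage DDM. Project D₁…D_2 at 0.2839, terminal growth 0.059, discount at r = 0.095.
D_1 = 1.3866
D_2 = 1.7803
Terminal value at t=2: TV = D_3/(r−g) = 1.8853/(0.095−0.059) = 52.3696
P₀ = 1.3866/(1+0.095)^1 + 1.7803/(1+0.095)^2 + 52.3696/(1+0.095)^2 = 46.4279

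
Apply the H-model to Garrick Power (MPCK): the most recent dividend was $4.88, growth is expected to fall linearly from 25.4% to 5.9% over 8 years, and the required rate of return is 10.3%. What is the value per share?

H-model: P₀ = D₀[(1+g_L) + H(g_S−g_L)]/(r−g_L), with H = 8/2 = 4.
P₀ = 4.88 × [(1+0.059) + 4×(0.254−0.059)] / (0.103−0.059)
   = 4.88 × 1.8390 / 0.044 = 203.9618

$203.96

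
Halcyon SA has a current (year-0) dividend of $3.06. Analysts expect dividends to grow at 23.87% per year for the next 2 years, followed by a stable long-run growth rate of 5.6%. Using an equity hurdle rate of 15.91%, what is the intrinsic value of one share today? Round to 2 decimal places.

$42.56

Two-stage DDM. Project D₁…D_2 at 0.2387, terminal growth 0.056, discount at r = 0.1591.
D_1 = 3.7904
D_2 = 4.6952
Terminal value at t=2: TV = D_3/(r−g) = 4.9581/(0.1591−0.056) = 48.0905
P₀ = 3.7904/(1+0.1591)^1 + 4.6952/(1+0.1591)^2 + 48.0905/(1+0.1591)^2 = 42.5594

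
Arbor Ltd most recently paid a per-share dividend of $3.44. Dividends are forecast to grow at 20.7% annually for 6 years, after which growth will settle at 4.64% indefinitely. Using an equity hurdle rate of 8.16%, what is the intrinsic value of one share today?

Two-stage DDM. Project D₁…D_6 at 0.207, terminal growth 0.0464, discount at r = 0.0816.
D_1 = 4.1521
D_2 = 5.0116
D_3 = 6.0490
D_4 = 7.3011
D_5 = 8.8124
D_6 = 10.6366
Terminal value at t=6: TV = D_7/(r−g) = 11.1301/(0.0816−0.0464) = 316.1966
P₀ = 4.1521/(1+0.0816)^1 + 5.0116/(1+0.0816)^2 + 6.0490/(1+0.0816)^3 + 7.3011/(1+0.0816)^4 + 8.8124/(1+0.0816)^5 + 10.6366/(1+0.0816)^6 + 316.1966/(1+0.0816)^6 = 228.3305

$228.33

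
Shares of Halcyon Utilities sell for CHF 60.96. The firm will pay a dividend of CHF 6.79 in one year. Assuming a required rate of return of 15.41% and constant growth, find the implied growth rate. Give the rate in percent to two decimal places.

From P₀ = D₁/(r − g), the implied growth is g = r − D₁/P₀.
g = 0.1541 − 6.79/60.96 = 0.1541 − 0.11138 = 0.04272

4.27%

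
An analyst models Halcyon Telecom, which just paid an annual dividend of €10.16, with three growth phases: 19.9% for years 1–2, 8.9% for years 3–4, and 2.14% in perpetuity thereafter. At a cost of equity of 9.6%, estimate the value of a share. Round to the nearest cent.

€211.72

Three-stage DDM. Project D₁…D_4; terminal Gordon value at t=4 with g = 0.0214; discount at r = 0.096.
D_1 = 12.1818
D_2 = 14.6060
D_3 = 15.9060
D_4 = 17.3216
TV_4 = 17.6923/(0.096−0.0214) = 237.1619
P₀ = Σ Dₜ/(1+r)ᵗ + TV_4/(1+r)^4 = 211.7229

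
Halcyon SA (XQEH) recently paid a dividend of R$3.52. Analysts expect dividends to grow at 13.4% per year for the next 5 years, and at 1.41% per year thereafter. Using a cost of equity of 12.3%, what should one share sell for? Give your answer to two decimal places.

R$52.54

Two-stage DDM. Project D₁…D_5 at 0.134, terminal growth 0.0141, discount at r = 0.123.
D_1 = 3.9917
D_2 = 4.5266
D_3 = 5.1331
D_4 = 5.8210
D_5 = 6.6010
Terminal value at t=5: TV = D_6/(r−g) = 6.6940/(0.123−0.0141) = 61.4697
P₀ = 3.9917/(1+0.123)^1 + 4.5266/(1+0.123)^2 + 5.1331/(1+0.123)^3 + 5.8210/(1+0.123)^4 + 6.6010/(1+0.123)^5 + 61.4697/(1+0.123)^5 = 52.5401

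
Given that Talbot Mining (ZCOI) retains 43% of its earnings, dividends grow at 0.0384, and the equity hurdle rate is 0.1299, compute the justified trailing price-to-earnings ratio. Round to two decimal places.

6.47

Payout ratio b = 1 − 0.43 = 0.57.
Justified trailing P/E = b(1+g)/(r−g) = 0.57×(1+0.0384)/(0.1299−0.0384) = 6.4687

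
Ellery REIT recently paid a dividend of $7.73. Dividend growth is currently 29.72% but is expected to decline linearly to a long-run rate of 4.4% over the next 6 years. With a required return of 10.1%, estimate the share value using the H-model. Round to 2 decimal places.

H-model: P₀ = D₀[(1+g_L) + H(g_S−g_L)]/(r−g_L), with H = 6/2 = 3.
P₀ = 7.73 × [(1+0.044) + 3×(0.2972−0.044)] / (0.101−0.044)
   = 7.73 × 1.8036 / 0.057 = 244.5935

$244.59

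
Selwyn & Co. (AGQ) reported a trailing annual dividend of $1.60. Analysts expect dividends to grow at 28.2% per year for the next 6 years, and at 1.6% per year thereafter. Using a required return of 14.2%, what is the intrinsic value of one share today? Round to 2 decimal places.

Two-stage DDM. Project D₁…D_6 at 0.282, terminal growth 0.016, discount at r = 0.142.
D_1 = 2.0512
D_2 = 2.6296
D_3 = 3.3712
D_4 = 4.3219
D_5 = 5.5406
D_6 = 7.1031
Terminal value at t=6: TV = D_7/(r−g) = 7.2168/(0.142−0.016) = 57.2758
P₀ = 2.0512/(1+0.142)^1 + 2.6296/(1+0.142)^2 + 3.3712/(1+0.142)^3 + 4.3219/(1+0.142)^4 + 5.5406/(1+0.142)^5 + 7.1031/(1+0.142)^6 + 57.2758/(1+0.142)^6 = 40.4929

$40.49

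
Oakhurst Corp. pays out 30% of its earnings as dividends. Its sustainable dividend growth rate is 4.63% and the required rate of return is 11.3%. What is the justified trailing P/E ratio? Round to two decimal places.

4.71

Justified trailing P/E = b(1+g)/(r−g) = 0.30×(1+0.0463)/(0.113−0.0463) = 4.7060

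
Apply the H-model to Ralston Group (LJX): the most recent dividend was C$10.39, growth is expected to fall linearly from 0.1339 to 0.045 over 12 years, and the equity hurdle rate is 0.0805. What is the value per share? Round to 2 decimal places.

C$461.96

H-model: P₀ = D₀[(1+g_L) + H(g_S−g_L)]/(r−g_L), with H = 12/2 = 6.
P₀ = 10.39 × [(1+0.045) + 6×(0.1339−0.045)] / (0.0805−0.045)
   = 10.39 × 1.5784 / 0.0355 = 461.9599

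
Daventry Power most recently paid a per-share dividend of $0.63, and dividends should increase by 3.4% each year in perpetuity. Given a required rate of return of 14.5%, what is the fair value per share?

$5.87

Gordon growth model: P₀ = D₁/(r − g). D₁ = 0.63 × (1 + 0.034) = 0.6514.
P₀ = 0.6514 / (0.145 − 0.034) = 0.6514 / 0.111 = 5.8686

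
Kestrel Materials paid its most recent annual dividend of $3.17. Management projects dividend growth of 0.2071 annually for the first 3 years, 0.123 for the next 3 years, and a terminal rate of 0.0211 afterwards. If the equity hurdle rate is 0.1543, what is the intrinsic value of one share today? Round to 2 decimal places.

Three-stage DDM. Project D₁…D_6; terminal Gordon value at t=6 with g = 0.0211; discount at r = 0.1543.
D_1 = 3.8265
D_2 = 4.6190
D_3 = 5.5756
D_4 = 6.2614
D_5 = 7.0315
D_6 = 7.8964
TV_6 = 8.0630/(0.1543−0.0211) = 60.5330
P₀ = Σ Dₜ/(1+r)ᵗ + TV_6/(1+r)^6 = 46.2938

$46.29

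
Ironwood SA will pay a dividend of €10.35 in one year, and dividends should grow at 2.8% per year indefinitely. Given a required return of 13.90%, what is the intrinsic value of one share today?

€93.24

Gordon growth model: P₀ = D₁/(r − g), with D₁ = 10.35 given directly.
P₀ = 10.3500 / (0.139 − 0.028) = 10.3500 / 0.111 = 93.2432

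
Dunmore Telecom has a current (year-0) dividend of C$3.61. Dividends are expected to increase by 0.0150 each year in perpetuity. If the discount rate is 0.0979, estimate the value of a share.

C$44.20

Gordon growth model: P₀ = D₁/(r − g). D₁ = 3.61 × (1 + 0.015) = 3.6641.
P₀ = 3.6641 / (0.0979 − 0.015) = 3.6641 / 0.0829 = 44.1996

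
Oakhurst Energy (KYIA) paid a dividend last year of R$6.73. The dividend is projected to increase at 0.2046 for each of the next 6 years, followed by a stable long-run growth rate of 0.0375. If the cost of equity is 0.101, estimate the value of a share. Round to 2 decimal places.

Two-stage DDM. Project D₁…D_6 at 0.2046, terminal growth 0.0375, discount at r = 0.101.
D_1 = 8.1070
D_2 = 9.7656
D_3 = 11.7637
D_4 = 14.1705
D_5 = 17.0698
D_6 = 20.5623
Terminal value at t=6: TV = D_7/(r−g) = 21.3334/(0.101−0.0375) = 335.9592
P₀ = 8.1070/(1+0.101)^1 + 9.7656/(1+0.101)^2 + 11.7637/(1+0.101)^3 + 14.1705/(1+0.101)^4 + 17.0698/(1+0.101)^5 + 20.5623/(1+0.101)^6 + 335.9592/(1+0.101)^6 = 244.5810

R$244.58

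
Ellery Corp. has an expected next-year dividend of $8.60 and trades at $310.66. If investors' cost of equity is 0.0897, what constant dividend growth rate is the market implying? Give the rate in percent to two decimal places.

6.20%

From P₀ = D₁/(r − g), the implied growth is g = r − D₁/P₀.
g = 0.0897 − 8.60/310.66 = 0.0897 − 0.02768 = 0.06202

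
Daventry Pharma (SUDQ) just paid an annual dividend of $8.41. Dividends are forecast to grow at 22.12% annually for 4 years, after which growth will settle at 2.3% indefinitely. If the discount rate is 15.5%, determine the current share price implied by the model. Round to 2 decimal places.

$120.20

Two-stage DDM. Project D₁…D_4 at 0.2212, terminal growth 0.023, discount at r = 0.155.
D_1 = 10.2703
D_2 = 12.5421
D_3 = 15.3164
D_4 = 18.7044
Terminal value at t=4: TV = D_5/(r−g) = 19.1346/(0.155−0.023) = 144.9589
P₀ = 10.2703/(1+0.155)^1 + 12.5421/(1+0.155)^2 + 15.3164/(1+0.155)^3 + 18.7044/(1+0.155)^4 + 144.9589/(1+0.155)^4 = 120.1994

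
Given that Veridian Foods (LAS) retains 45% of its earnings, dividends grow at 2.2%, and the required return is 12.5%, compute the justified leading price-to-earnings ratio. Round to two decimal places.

Payout ratio b = 1 − 0.45 = 0.55.
Justified leading P/E = b/(r−g) = 0.55/(0.125−0.022) = 5.3398

5.34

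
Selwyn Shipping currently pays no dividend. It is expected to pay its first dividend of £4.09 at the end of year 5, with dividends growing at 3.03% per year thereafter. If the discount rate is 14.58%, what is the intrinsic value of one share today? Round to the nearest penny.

£20.54

Deferred-dividend DDM. At t=4 the remaining stream is a growing perpetuity with first payment D_5 = 4.09.
V_4 = D_5/(r−g) = 4.09/(0.1458−0.0303) = 35.4113
P₀ = V_4/(1+r)^4 = 35.4113/(1+0.1458)^4 = 20.5450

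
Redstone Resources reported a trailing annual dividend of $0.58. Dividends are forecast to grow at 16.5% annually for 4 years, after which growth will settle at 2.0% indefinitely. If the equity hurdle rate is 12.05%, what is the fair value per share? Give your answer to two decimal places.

Two-stage DDM. Project D₁…D_4 at 0.165, terminal growth 0.02, discount at r = 0.1205.
D_1 = 0.6757
D_2 = 0.7872
D_3 = 0.9171
D_4 = 1.0684
Terminal value at t=4: TV = D_5/(r−g) = 1.0898/(0.1205−0.02) = 10.8434
P₀ = 0.6757/(1+0.1205)^1 + 0.7872/(1+0.1205)^2 + 0.9171/(1+0.1205)^3 + 1.0684/(1+0.1205)^4 + 10.8434/(1+0.1205)^4 = 9.4386

$9.44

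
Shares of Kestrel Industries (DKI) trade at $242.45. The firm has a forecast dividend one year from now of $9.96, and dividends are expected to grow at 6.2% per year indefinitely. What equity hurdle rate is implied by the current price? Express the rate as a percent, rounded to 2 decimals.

Rearranging the constant-growth DDM: r = D₁/P₀ + g.
r = 9.9600 / 242.45 + 0.062 = 0.04108 + 0.062 = 0.10308

10.31%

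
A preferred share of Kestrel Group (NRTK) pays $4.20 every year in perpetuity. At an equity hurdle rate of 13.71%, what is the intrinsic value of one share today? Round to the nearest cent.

Zero-growth DDM (perpetuity): P₀ = D/r = 4.20 / 0.1371 = 30.6346

$30.63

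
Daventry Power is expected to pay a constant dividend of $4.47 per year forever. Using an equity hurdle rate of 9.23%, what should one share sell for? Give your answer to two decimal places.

Zero-growth DDM (perpetuity): P₀ = D/r = 4.47 / 0.0923 = 48.4290

$48.43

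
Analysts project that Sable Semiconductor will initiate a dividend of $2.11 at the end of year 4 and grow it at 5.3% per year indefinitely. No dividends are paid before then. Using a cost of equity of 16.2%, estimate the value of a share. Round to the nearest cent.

Deferred-dividend DDM. At t=3 the remaining stream is a growing perpetuity with first payment D_4 = 2.11.
V_3 = D_4/(r−g) = 2.11/(0.162−0.053) = 19.3578
P₀ = V_3/(1+r)^3 = 19.3578/(1+0.162)^3 = 12.3378

$12.34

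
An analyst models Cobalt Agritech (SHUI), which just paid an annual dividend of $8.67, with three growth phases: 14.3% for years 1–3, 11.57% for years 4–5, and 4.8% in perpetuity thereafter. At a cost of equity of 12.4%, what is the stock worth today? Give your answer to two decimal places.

$168.80

Three-stage DDM. Project D₁…D_5; terminal Gordon value at t=5 with g = 0.048; discount at r = 0.124.
D_1 = 9.9098
D_2 = 11.3269
D_3 = 12.9467
D_4 = 14.4446
D_5 = 16.1158
TV_5 = 16.8894/(0.124−0.048) = 222.2288
P₀ = Σ Dₜ/(1+r)ᵗ + TV_5/(1+r)^5 = 168.8029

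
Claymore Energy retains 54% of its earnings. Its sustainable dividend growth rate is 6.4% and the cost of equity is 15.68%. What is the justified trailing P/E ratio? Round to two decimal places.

5.27

Payout ratio b = 1 − 0.54 = 0.46.
Justified trailing P/E = b(1+g)/(r−g) = 0.46×(1+0.064)/(0.1568−0.064) = 5.2741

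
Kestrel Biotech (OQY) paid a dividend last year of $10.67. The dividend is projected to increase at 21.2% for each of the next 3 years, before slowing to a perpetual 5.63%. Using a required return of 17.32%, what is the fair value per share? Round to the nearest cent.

$140.47

Two-stage DDM. Project D₁…D_3 at 0.212, terminal growth 0.0563, discount at r = 0.1732.
D_1 = 12.9320
D_2 = 15.6736
D_3 = 18.9964
Terminal value at t=3: TV = D_4/(r−g) = 20.0659/(0.1732−0.0563) = 171.6505
P₀ = 12.9320/(1+0.1732)^1 + 15.6736/(1+0.1732)^2 + 18.9964/(1+0.1732)^3 + 171.6505/(1+0.1732)^3 = 140.4733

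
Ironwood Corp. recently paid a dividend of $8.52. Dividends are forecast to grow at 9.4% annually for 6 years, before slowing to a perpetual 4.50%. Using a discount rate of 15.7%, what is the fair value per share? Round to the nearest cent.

$99.03

Two-stage DDM. Project D₁…D_6 at 0.094, terminal growth 0.045, discount at r = 0.157.
D_1 = 9.3209
D_2 = 10.1970
D_3 = 11.1556
D_4 = 12.2042
D_5 = 13.3514
D_6 = 14.6064
Terminal value at t=6: TV = D_7/(r−g) = 15.2637/(0.157−0.045) = 136.2830
P₀ = 9.3209/(1+0.157)^1 + 10.1970/(1+0.157)^2 + 11.1556/(1+0.157)^3 + 12.2042/(1+0.157)^4 + 13.3514/(1+0.157)^5 + 14.6064/(1+0.157)^6 + 136.2830/(1+0.157)^6 = 99.0273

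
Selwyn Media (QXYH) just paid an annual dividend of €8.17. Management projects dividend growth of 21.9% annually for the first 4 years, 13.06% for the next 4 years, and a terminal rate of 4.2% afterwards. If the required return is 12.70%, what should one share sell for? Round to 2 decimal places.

€223.85

Three-stage DDM. Project D₁…D_8; terminal Gordon value at t=8 with g = 0.042; discount at r = 0.127.
D_1 = 9.9592
D_2 = 12.1403
D_3 = 14.7990
D_4 = 18.0400
D_5 = 20.3960
D_6 = 23.0598
D_7 = 26.0714
D_8 = 29.4763
TV_8 = 30.7143/(0.127−0.042) = 361.3446
P₀ = Σ Dₜ/(1+r)ᵗ + TV_8/(1+r)^8 = 223.8500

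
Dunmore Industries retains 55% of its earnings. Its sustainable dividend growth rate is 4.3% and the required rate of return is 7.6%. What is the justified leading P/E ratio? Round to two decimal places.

13.64

Payout ratio b = 1 − 0.55 = 0.45.
Justified leading P/E = b/(r−g) = 0.45/(0.076−0.043) = 13.6364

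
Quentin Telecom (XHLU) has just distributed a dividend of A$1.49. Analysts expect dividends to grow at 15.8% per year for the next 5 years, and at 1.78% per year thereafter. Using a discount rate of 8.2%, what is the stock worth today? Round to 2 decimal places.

A$42.34

Two-stage DDM. Project D₁…D_5 at 0.158, terminal growth 0.0178, discount at r = 0.082.
D_1 = 1.7254
D_2 = 1.9980
D_3 = 2.3137
D_4 = 2.6793
D_5 = 3.1026
Terminal value at t=5: TV = D_6/(r−g) = 3.1579/(0.082−0.0178) = 49.1877
P₀ = 1.7254/(1+0.082)^1 + 1.9980/(1+0.082)^2 + 2.3137/(1+0.082)^3 + 2.6793/(1+0.082)^4 + 3.1026/(1+0.082)^5 + 49.1877/(1+0.082)^5 = 42.3429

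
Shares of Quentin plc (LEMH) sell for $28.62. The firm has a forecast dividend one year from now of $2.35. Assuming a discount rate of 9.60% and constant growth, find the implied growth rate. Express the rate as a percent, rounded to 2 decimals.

From P₀ = D₁/(r − g), the implied growth is g = r − D₁/P₀.
g = 0.096 − 2.35/28.62 = 0.096 − 0.08211 = 0.01389

1.39%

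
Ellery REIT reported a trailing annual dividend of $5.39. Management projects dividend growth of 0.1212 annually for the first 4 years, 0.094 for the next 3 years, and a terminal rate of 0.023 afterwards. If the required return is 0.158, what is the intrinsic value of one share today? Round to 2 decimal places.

$62.86

Three-stage DDM. Project D₁…D_7; terminal Gordon value at t=7 with g = 0.023; discount at r = 0.158.
D_1 = 6.0433
D_2 = 6.7757
D_3 = 7.5969
D_4 = 8.5177
D_5 = 9.3183
D_6 = 10.1943
D_7 = 11.1525
TV_7 = 11.4090/(0.158−0.023) = 84.5113
P₀ = Σ Dₜ/(1+r)ᵗ + TV_7/(1+r)^7 = 62.8635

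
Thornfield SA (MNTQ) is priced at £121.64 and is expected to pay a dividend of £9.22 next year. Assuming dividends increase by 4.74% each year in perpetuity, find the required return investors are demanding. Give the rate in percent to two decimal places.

Rearranging the constant-growth DDM: r = D₁/P₀ + g.
r = 9.2200 / 121.64 + 0.0474 = 0.07580 + 0.0474 = 0.12320

12.32%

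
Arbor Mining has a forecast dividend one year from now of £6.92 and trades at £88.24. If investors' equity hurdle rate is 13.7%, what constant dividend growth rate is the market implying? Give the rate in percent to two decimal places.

5.86%

From P₀ = D₁/(r − g), the implied growth is g = r − D₁/P₀.
g = 0.137 − 6.92/88.24 = 0.137 − 0.07842 = 0.05858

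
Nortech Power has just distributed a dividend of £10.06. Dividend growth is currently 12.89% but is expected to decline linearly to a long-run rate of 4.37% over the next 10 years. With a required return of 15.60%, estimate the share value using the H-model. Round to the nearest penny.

£131.66

H-model: P₀ = D₀[(1+g_L) + H(g_S−g_L)]/(r−g_L), with H = 10/2 = 5.
P₀ = 10.06 × [(1+0.0437) + 5×(0.1289−0.0437)] / (0.156−0.0437)
   = 10.06 × 1.4697 / 0.1123 = 131.6579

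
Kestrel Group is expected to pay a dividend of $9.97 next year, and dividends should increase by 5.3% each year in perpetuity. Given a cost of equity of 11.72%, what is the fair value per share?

Gordon growth model: P₀ = D₁/(r − g), with D₁ = 9.97 given directly.
P₀ = 9.9700 / (0.1172 − 0.053) = 9.9700 / 0.0642 = 155.2960

$155.30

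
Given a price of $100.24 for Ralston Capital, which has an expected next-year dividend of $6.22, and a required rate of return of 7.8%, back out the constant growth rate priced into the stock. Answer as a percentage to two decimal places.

From P₀ = D₁/(r − g), the implied growth is g = r − D₁/P₀.
g = 0.078 − 6.22/100.24 = 0.078 − 0.06205 = 0.01595

1.59%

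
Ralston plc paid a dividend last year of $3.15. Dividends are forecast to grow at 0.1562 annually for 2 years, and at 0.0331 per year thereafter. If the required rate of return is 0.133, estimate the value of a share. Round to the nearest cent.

$40.42

Two-stage DDM. Project D₁…D_2 at 0.1562, terminal growth 0.0331, discount at r = 0.133.
D_1 = 3.6420
D_2 = 4.2109
Terminal value at t=2: TV = D_3/(r−g) = 4.3503/(0.133−0.0331) = 43.5465
P₀ = 3.6420/(1+0.133)^1 + 4.2109/(1+0.133)^2 + 43.5465/(1+0.133)^2 = 40.4178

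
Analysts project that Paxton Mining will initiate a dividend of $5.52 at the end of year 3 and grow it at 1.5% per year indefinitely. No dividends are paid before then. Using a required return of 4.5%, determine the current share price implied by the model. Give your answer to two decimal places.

Deferred-dividend DDM. At t=2 the remaining stream is a growing perpetuity with first payment D_3 = 5.52.
V_2 = D_3/(r−g) = 5.52/(0.045−0.015) = 184.0000
P₀ = V_2/(1+r)^2 = 184.0000/(1+0.045)^2 = 168.4943

$168.49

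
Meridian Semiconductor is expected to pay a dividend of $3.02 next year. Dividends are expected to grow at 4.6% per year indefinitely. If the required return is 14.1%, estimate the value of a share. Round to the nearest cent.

$31.79

Gordon growth model: P₀ = D₁/(r − g), with D₁ = 3.02 given directly.
P₀ = 3.0200 / (0.141 − 0.046) = 3.0200 / 0.095 = 31.7895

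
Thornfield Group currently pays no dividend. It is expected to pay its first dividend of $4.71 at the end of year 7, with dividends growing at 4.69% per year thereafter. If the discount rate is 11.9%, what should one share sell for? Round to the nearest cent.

$33.27

Deferred-dividend DDM. At t=6 the remaining stream is a growing perpetuity with first payment D_7 = 4.71.
V_6 = D_7/(r−g) = 4.71/(0.119−0.0469) = 65.3259
P₀ = V_6/(1+r)^6 = 65.3259/(1+0.119)^6 = 33.2740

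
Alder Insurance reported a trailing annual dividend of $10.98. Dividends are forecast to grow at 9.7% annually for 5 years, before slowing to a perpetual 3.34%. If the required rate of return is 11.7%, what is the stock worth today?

Two-stage DDM. Project D₁…D_5 at 0.097, terminal growth 0.0334, discount at r = 0.117.
D_1 = 12.0451
D_2 = 13.2134
D_3 = 14.4951
D_4 = 15.9012
D_5 = 17.4436
Terminal value at t=5: TV = D_6/(r−g) = 18.0262/(0.117−0.0334) = 215.6243
P₀ = 12.0451/(1+0.117)^1 + 13.2134/(1+0.117)^2 + 14.4951/(1+0.117)^3 + 15.9012/(1+0.117)^4 + 17.4436/(1+0.117)^5 + 215.6243/(1+0.117)^5 = 176.0234

$176.02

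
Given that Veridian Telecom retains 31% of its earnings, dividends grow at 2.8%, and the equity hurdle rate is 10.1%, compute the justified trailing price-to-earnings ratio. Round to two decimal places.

9.72

Payout ratio b = 1 − 0.31 = 0.69.
Justified trailing P/E = b(1+g)/(r−g) = 0.69×(1+0.028)/(0.101−0.028) = 9.7167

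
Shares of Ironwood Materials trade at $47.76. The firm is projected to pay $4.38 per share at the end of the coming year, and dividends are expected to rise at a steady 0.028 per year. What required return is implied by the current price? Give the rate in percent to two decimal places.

Rearranging the constant-growth DDM: r = D₁/P₀ + g.
r = 4.3800 / 47.76 + 0.028 = 0.09171 + 0.028 = 0.11971

11.97%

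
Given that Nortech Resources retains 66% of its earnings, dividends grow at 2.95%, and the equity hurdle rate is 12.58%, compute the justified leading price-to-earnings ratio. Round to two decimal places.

3.53

Payout ratio b = 1 − 0.66 = 0.34.
Justified leading P/E = b/(r−g) = 0.34/(0.1258−0.0295) = 3.5306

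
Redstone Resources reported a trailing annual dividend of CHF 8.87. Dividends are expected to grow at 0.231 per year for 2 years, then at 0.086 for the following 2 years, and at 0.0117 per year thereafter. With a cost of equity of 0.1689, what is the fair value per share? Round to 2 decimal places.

Three-stage DDM. Project D₁…D_4; terminal Gordon value at t=4 with g = 0.0117; discount at r = 0.1689.
D_1 = 10.9190
D_2 = 13.4413
D_3 = 14.5972
D_4 = 15.8526
TV_4 = 16.0380/(0.1689−0.0117) = 102.0231
P₀ = Σ Dₜ/(1+r)ᵗ + TV_4/(1+r)^4 = 91.4600

CHF 91.46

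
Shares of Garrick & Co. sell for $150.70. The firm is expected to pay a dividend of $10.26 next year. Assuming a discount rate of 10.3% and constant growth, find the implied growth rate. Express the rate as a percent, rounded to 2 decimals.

3.49%

From P₀ = D₁/(r − g), the implied growth is g = r − D₁/P₀.
g = 0.103 − 10.26/150.70 = 0.103 − 0.06808 = 0.03492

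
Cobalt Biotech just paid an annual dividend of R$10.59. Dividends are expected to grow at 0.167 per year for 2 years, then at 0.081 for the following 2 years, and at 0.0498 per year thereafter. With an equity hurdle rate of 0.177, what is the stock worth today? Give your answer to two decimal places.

Three-stage DDM. Project D₁…D_4; terminal Gordon value at t=4 with g = 0.0498; discount at r = 0.177.
D_1 = 12.3585
D_2 = 14.4224
D_3 = 15.5906
D_4 = 16.8535
TV_4 = 17.6928/(0.177−0.0498) = 139.0940
P₀ = Σ Dₜ/(1+r)ᵗ + TV_4/(1+r)^4 = 111.7317

R$111.73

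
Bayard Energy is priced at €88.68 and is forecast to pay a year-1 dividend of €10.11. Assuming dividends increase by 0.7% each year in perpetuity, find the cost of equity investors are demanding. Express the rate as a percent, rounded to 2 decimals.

12.10%

Rearranging the constant-growth DDM: r = D₁/P₀ + g.
r = 10.1100 / 88.68 + 0.007 = 0.11401 + 0.007 = 0.12101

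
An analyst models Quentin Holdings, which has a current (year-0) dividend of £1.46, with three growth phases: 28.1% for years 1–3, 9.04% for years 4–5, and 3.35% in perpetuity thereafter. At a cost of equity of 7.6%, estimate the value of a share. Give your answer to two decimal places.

Three-stage DDM. Project D₁…D_5; terminal Gordon value at t=5 with g = 0.0335; discount at r = 0.076.
D_1 = 1.8703
D_2 = 2.3958
D_3 = 3.0690
D_4 = 3.3465
D_5 = 3.6490
TV_5 = 3.7712/(0.076−0.0335) = 88.7347
P₀ = Σ Dₜ/(1+r)ᵗ + TV_5/(1+r)^5 = 72.8197

£72.82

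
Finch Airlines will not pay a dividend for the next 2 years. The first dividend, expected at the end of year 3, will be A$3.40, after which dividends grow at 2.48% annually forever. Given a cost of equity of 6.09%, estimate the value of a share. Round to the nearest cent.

A$83.68

Deferred-dividend DDM. At t=2 the remaining stream is a growing perpetuity with first payment D_3 = 3.40.
V_2 = D_3/(r−g) = 3.40/(0.0609−0.0248) = 94.1828
P₀ = V_2/(1+r)^2 = 94.1828/(1+0.0609)^2 = 83.6802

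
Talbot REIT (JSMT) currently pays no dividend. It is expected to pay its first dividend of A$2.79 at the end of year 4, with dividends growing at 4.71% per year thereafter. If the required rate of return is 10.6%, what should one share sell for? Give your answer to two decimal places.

A$35.01

Deferred-dividend DDM. At t=3 the remaining stream is a growing perpetuity with first payment D_4 = 2.79.
V_3 = D_4/(r−g) = 2.79/(0.106−0.0471) = 47.3684
P₀ = V_3/(1+r)^3 = 47.3684/(1+0.106)^3 = 35.0125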